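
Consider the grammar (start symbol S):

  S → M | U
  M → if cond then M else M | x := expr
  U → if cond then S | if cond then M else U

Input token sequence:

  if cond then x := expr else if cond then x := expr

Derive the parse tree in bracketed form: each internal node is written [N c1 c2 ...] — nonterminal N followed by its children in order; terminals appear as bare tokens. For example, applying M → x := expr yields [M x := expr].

[S [U if cond then [M x := expr] else [U if cond then [S [M x := expr]]]]]

S
U
if cond then M else U
if cond then x := expr else U
if cond then x := expr else if cond then S
if cond then x := expr else if cond then M
if cond then x := expr else if cond then x := expr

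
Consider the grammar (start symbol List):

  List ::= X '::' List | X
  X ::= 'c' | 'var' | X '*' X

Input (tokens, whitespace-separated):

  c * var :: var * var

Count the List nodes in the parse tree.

[List [X [X c] * [X var]] :: [List [X [X var] * [X var]]]]

2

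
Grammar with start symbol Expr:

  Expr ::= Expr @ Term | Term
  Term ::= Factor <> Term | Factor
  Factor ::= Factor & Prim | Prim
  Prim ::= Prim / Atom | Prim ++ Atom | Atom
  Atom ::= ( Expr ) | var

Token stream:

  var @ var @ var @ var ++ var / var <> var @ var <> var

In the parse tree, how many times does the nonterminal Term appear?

[Expr [Expr [Expr [Expr [Expr [Term [Factor [Prim [Atom var]]]]] @ [Term [Factor [Prim [Atom var]]]]] @ [Term [Factor [Prim [Atom var]]]]] @ [Term [Factor [Prim [Prim [Prim [Atom var]] ++ [Atom var]] / [Atom var]]] <> [Term [Factor [Prim [Atom var]]]]]] @ [Term [Factor [Prim [Atom var]]] <> [Term [Factor [Prim [Atom var]]]]]]

7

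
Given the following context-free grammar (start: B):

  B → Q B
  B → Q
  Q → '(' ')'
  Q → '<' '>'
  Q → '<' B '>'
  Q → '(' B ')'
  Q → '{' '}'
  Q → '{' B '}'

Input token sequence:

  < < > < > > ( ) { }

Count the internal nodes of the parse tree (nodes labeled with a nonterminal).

10

[B [Q < [B [Q < >] [B [Q < >]]] >] [B [Q ( )] [B [Q { }]]]]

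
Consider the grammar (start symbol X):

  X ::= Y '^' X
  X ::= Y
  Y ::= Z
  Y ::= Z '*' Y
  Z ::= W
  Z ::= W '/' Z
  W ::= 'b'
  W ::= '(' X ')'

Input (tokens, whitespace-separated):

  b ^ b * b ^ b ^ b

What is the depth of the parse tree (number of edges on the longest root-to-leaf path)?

7

[X [Y [Z [W b]]] ^ [X [Y [Z [W b]] * [Y [Z [W b]]]] ^ [X [Y [Z [W b]]] ^ [X [Y [Z [W b]]]]]]]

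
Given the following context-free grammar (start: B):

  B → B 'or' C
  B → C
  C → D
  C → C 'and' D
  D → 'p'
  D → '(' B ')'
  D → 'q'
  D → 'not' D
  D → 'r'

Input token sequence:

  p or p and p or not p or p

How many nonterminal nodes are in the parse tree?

15

[B [B [B [B [C [D p]]] or [C [C [D p]] and [D p]]] or [C [D not [D p]]]] or [C [D p]]]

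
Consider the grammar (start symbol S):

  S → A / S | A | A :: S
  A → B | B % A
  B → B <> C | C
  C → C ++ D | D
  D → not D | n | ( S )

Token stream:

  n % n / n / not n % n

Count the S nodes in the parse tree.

[S [A [B [C [D n]]] % [A [B [C [D n]]]]] / [S [A [B [C [D n]]]] / [S [A [B [C [D not [D n]]]] % [A [B [C [D n]]]]]]]]

3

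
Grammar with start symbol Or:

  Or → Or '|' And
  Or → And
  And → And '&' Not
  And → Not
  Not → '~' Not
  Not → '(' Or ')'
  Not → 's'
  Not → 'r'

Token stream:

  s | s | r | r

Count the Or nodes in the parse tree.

4

[Or [Or [Or [Or [And [Not s]]] | [And [Not s]]] | [And [Not r]]] | [And [Not r]]]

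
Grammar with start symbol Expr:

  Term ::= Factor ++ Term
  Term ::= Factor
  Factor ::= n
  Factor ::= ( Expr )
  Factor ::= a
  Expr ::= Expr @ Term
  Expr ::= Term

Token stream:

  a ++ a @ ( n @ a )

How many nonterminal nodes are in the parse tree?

14

[Expr [Expr [Term [Factor a] ++ [Term [Factor a]]]] @ [Term [Factor ( [Expr [Expr [Term [Factor n]]] @ [Term [Factor a]]] )]]]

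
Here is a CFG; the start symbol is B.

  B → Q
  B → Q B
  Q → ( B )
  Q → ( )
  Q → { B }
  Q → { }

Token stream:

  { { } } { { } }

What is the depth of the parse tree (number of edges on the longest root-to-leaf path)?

[B [Q { [B [Q { }]] }] [B [Q { [B [Q { }]] }]]]

5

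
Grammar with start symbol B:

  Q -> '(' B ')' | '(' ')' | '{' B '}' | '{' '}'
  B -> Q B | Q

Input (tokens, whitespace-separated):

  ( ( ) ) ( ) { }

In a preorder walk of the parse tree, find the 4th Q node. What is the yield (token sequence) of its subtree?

[B [Q ( [B [Q ( )]] )] [B [Q ( )] [B [Q { }]]]]

{ }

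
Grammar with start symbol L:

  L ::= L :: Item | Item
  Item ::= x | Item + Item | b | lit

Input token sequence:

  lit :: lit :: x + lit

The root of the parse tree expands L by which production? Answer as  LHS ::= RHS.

[L [L [L [Item lit]] :: [Item lit]] :: [Item [Item x] + [Item lit]]]

L ::= L :: Item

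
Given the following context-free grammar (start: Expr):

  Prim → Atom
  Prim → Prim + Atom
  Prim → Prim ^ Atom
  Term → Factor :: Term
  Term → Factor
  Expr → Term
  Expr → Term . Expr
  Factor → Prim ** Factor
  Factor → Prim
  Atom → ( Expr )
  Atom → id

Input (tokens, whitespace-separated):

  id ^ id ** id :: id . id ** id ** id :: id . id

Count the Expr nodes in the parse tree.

[Expr [Term [Factor [Prim [Prim [Atom id]] ^ [Atom id]] ** [Factor [Prim [Atom id]]]] :: [Term [Factor [Prim [Atom id]]]]] . [Expr [Term [Factor [Prim [Atom id]] ** [Factor [Prim [Atom id]] ** [Factor [Prim [Atom id]]]]] :: [Term [Factor [Prim [Atom id]]]]] . [Expr [Term [Factor [Prim [Atom id]]]]]]]

3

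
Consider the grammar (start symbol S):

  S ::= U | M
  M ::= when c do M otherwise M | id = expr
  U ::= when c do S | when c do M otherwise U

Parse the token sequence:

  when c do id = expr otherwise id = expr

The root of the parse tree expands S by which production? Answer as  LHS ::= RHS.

[S [M when c do [M id = expr] otherwise [M id = expr]]]

S ::= M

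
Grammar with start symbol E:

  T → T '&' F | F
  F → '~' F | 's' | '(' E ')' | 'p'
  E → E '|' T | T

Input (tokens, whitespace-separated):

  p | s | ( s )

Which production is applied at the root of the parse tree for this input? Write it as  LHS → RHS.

[E [E [E [T [F p]]] | [T [F s]]] | [T [F ( [E [T [F s]]] )]]]

E → E '|' T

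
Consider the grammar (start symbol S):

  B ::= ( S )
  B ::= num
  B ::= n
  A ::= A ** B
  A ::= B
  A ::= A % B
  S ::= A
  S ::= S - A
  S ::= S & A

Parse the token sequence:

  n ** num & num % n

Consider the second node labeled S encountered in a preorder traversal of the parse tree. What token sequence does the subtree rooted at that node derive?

[S [S [A [A [B n]] ** [B num]]] & [A [A [B num]] % [B n]]]

n ** num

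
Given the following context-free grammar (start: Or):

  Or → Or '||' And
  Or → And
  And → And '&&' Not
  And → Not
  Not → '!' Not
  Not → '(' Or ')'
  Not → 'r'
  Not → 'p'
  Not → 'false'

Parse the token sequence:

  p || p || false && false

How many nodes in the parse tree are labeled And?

4

[Or [Or [Or [And [Not p]]] || [And [Not p]]] || [And [And [Not false]] && [Not false]]]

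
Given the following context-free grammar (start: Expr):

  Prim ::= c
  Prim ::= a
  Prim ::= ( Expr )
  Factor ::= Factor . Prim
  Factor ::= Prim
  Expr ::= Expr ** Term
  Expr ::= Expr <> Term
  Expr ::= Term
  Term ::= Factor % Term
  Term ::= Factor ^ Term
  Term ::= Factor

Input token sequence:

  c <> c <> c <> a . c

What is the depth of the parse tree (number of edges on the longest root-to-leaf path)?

7

[Expr [Expr [Expr [Expr [Term [Factor [Prim c]]]] <> [Term [Factor [Prim c]]]] <> [Term [Factor [Prim c]]]] <> [Term [Factor [Factor [Prim a]] . [Prim c]]]]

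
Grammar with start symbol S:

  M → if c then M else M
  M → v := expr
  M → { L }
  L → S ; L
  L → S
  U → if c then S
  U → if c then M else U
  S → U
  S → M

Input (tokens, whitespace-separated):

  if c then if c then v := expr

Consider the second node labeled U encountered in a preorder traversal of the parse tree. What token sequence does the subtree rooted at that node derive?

if c then v := expr

[S [U if c then [S [U if c then [S [M v := expr]]]]]]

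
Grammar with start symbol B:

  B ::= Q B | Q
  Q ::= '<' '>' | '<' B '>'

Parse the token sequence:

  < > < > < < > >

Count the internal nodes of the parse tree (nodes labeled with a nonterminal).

8

[B [Q < >] [B [Q < >] [B [Q < [B [Q < >]] >]]]]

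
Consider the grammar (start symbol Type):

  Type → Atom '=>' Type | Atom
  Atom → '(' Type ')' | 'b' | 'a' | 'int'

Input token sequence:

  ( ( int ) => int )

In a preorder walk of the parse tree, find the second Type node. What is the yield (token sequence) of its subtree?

( int ) => int

[Type [Atom ( [Type [Atom ( [Type [Atom int]] )] => [Type [Atom int]]] )]]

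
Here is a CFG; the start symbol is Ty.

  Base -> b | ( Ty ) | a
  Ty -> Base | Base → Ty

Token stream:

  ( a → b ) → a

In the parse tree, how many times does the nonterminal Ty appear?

[Ty [Base ( [Ty [Base a] → [Ty [Base b]]] )] → [Ty [Base a]]]

4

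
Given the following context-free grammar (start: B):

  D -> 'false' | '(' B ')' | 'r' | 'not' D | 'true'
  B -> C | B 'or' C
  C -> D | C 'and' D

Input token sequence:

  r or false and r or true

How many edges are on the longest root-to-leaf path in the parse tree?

5

[B [B [B [C [D r]]] or [C [C [D false]] and [D r]]] or [C [D true]]]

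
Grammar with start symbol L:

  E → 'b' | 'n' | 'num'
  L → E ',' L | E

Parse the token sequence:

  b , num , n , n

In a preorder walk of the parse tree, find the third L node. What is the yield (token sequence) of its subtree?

[L [E b] , [L [E num] , [L [E n] , [L [E n]]]]]

n , n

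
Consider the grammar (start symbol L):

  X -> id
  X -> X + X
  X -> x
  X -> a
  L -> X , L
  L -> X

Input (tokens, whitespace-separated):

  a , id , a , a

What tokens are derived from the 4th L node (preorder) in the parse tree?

a

[L [X a] , [L [X id] , [L [X a] , [L [X a]]]]]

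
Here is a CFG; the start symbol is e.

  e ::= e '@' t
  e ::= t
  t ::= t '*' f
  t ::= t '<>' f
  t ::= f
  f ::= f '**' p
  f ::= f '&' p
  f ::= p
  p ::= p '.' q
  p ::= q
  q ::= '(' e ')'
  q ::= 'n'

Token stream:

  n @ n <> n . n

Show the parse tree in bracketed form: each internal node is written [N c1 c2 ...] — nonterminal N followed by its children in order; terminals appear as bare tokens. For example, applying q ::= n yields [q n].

e
e @ t
t @ t
f @ t
p @ t
q @ t
n @ t
n @ t <> f
n @ f <> f
n @ p <> f
n @ q <> f
n @ n <> f
n @ n <> p
n @ n <> p . q
n @ n <> q . q
n @ n <> n . q
n @ n <> n . n

[e [e [t [f [p [q n]]]]] @ [t [t [f [p [q n]]]] <> [f [p [p [q n]] . [q n]]]]]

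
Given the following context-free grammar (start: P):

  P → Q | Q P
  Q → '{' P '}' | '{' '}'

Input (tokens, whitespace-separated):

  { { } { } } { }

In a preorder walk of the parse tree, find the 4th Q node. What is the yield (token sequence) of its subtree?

{ }

[P [Q { [P [Q { }] [P [Q { }]]] }] [P [Q { }]]]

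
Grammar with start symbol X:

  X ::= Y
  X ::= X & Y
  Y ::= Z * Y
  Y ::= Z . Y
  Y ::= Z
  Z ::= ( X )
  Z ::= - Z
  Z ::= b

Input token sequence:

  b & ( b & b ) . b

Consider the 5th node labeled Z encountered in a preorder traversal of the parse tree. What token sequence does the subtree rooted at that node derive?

b

[X [X [Y [Z b]]] & [Y [Z ( [X [X [Y [Z b]]] & [Y [Z b]]] )] . [Y [Z b]]]]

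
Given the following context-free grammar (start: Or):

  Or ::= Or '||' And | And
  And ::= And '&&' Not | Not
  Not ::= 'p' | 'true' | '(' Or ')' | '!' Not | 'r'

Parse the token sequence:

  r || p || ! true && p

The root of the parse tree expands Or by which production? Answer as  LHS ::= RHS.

Or ::= Or '||' And

[Or [Or [Or [And [Not r]]] || [And [Not p]]] || [And [And [Not ! [Not true]]] && [Not p]]]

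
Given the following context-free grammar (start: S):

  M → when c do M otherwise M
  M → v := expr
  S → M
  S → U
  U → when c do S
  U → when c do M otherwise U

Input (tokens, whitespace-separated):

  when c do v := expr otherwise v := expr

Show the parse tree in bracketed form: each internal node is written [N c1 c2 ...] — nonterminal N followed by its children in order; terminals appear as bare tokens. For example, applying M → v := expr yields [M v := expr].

S
M
when c do M otherwise M
when c do v := expr otherwise M
when c do v := expr otherwise v := expr

[S [M when c do [M v := expr] otherwise [M v := expr]]]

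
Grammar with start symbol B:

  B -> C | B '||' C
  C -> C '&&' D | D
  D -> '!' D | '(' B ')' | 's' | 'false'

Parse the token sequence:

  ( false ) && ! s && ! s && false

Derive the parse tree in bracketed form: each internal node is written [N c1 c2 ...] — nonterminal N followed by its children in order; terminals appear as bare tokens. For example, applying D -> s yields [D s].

B
C
C && D
C && D && D
C && D && D && D
D && D && D && D
( B ) && D && D && D
( C ) && D && D && D
( D ) && D && D && D
( false ) && D && D && D
( false ) && ! D && D && D
( false ) && ! s && D && D
( false ) && ! s && ! D && D
( false ) && ! s && ! s && D
( false ) && ! s && ! s && false

[B [C [C [C [C [D ( [B [C [D false]]] )]] && [D ! [D s]]] && [D ! [D s]]] && [D false]]]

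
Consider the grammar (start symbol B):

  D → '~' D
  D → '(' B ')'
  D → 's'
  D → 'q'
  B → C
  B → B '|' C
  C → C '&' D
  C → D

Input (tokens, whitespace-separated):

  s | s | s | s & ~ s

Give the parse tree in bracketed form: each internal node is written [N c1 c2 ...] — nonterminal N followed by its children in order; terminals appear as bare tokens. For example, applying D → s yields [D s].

B
B | C
B | C | C
B | C | C | C
C | C | C | C
D | C | C | C
s | C | C | C
s | D | C | C
s | s | C | C
s | s | D | C
s | s | s | C
s | s | s | C & D
s | s | s | D & D
s | s | s | s & D
s | s | s | s & ~ D
s | s | s | s & ~ s

[B [B [B [B [C [D s]]] | [C [D s]]] | [C [D s]]] | [C [C [D s]] & [D ~ [D s]]]]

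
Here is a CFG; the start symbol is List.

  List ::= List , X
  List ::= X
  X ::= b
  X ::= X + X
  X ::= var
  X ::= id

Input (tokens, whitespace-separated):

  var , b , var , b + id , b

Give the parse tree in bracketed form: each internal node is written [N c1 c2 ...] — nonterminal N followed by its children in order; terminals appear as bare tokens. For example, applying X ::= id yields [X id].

[List [List [List [List [List [X var]] , [X b]] , [X var]] , [X [X b] + [X id]]] , [X b]]

List
List , X
List , X , X
List , X , X , X
List , X , X , X , X
X , X , X , X , X
var , X , X , X , X
var , b , X , X , X
var , b , var , X , X
var , b , var , X + X , X
var , b , var , b + X , X
var , b , var , b + id , X
var , b , var , b + id , b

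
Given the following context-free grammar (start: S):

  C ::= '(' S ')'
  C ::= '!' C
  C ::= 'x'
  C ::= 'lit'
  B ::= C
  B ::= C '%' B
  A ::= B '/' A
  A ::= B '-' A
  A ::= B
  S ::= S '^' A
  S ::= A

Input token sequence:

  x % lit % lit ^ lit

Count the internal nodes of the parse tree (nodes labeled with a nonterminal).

[S [S [A [B [C x] % [B [C lit] % [B [C lit]]]]]] ^ [A [B [C lit]]]]

12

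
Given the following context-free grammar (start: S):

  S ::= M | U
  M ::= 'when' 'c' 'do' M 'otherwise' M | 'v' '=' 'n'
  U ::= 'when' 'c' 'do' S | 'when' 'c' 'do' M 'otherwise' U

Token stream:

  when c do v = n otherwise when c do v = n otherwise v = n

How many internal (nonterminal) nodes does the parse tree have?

[S [M when c do [M v = n] otherwise [M when c do [M v = n] otherwise [M v = n]]]]

6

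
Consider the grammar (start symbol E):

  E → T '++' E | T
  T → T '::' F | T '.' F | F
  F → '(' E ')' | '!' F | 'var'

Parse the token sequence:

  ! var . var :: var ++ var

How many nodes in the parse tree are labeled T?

4

[E [T [T [T [F ! [F var]]] . [F var]] :: [F var]] ++ [E [T [F var]]]]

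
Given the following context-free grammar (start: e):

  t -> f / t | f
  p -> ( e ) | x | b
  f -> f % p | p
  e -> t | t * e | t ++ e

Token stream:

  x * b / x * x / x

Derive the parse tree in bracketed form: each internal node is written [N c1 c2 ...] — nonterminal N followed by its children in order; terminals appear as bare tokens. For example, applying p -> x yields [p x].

[e [t [f [p x]]] * [e [t [f [p b]] / [t [f [p x]]]] * [e [t [f [p x]] / [t [f [p x]]]]]]]

e
t * e
f * e
p * e
x * e
x * t * e
x * f / t * e
x * p / t * e
x * b / t * e
x * b / f * e
x * b / p * e
x * b / x * e
x * b / x * t
x * b / x * f / t
x * b / x * p / t
x * b / x * x / t
x * b / x * x / f
x * b / x * x / p
x * b / x * x / x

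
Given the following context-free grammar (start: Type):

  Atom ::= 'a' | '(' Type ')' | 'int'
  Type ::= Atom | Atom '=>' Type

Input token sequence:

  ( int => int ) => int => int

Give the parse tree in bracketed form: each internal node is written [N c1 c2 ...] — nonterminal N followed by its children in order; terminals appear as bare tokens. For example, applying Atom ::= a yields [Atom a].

[Type [Atom ( [Type [Atom int] => [Type [Atom int]]] )] => [Type [Atom int] => [Type [Atom int]]]]

Type
Atom => Type
( Type ) => Type
( Atom => Type ) => Type
( int => Type ) => Type
( int => Atom ) => Type
( int => int ) => Type
( int => int ) => Atom => Type
( int => int ) => int => Type
( int => int ) => int => Atom
( int => int ) => int => int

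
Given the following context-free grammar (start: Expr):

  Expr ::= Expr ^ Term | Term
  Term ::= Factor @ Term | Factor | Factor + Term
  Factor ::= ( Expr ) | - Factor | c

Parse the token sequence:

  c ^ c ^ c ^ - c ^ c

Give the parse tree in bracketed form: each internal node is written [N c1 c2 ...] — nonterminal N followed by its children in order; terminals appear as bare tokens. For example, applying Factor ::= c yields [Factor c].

Expr
Expr ^ Term
Expr ^ Term ^ Term
Expr ^ Term ^ Term ^ Term
Expr ^ Term ^ Term ^ Term ^ Term
Term ^ Term ^ Term ^ Term ^ Term
Factor ^ Term ^ Term ^ Term ^ Term
c ^ Term ^ Term ^ Term ^ Term
c ^ Factor ^ Term ^ Term ^ Term
c ^ c ^ Term ^ Term ^ Term
c ^ c ^ Factor ^ Term ^ Term
c ^ c ^ c ^ Term ^ Term
c ^ c ^ c ^ Factor ^ Term
c ^ c ^ c ^ - Factor ^ Term
c ^ c ^ c ^ - c ^ Term
c ^ c ^ c ^ - c ^ Factor
c ^ c ^ c ^ - c ^ c

[Expr [Expr [Expr [Expr [Expr [Term [Factor c]]] ^ [Term [Factor c]]] ^ [Term [Factor c]]] ^ [Term [Factor - [Factor c]]]] ^ [Term [Factor c]]]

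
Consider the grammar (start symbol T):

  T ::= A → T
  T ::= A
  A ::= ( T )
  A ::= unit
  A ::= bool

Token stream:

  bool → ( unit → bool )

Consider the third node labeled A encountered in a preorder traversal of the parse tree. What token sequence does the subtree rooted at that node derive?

unit

[T [A bool] → [T [A ( [T [A unit] → [T [A bool]]] )]]]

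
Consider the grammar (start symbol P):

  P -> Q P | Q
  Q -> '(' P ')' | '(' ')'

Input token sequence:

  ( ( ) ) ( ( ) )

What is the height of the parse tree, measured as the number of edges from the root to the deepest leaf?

5

[P [Q ( [P [Q ( )]] )] [P [Q ( [P [Q ( )]] )]]]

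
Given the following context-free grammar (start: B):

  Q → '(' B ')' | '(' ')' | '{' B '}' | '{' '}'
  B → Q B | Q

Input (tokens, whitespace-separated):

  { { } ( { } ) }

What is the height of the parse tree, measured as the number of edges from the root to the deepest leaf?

[B [Q { [B [Q { }] [B [Q ( [B [Q { }]] )]]] }]]

7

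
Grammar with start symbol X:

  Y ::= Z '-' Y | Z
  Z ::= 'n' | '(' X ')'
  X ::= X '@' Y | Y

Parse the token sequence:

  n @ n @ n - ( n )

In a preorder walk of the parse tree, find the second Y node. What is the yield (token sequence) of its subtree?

n

[X [X [X [Y [Z n]]] @ [Y [Z n]]] @ [Y [Z n] - [Y [Z ( [X [Y [Z n]]] )]]]]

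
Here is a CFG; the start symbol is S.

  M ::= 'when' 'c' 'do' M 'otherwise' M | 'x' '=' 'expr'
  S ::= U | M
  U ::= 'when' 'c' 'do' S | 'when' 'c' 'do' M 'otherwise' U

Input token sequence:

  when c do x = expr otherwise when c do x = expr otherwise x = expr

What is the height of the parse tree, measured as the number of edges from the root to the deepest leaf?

[S [M when c do [M x = expr] otherwise [M when c do [M x = expr] otherwise [M x = expr]]]]

4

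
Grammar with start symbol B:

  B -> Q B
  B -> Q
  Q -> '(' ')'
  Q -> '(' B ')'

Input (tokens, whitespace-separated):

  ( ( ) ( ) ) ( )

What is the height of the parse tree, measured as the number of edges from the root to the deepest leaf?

[B [Q ( [B [Q ( )] [B [Q ( )]]] )] [B [Q ( )]]]

5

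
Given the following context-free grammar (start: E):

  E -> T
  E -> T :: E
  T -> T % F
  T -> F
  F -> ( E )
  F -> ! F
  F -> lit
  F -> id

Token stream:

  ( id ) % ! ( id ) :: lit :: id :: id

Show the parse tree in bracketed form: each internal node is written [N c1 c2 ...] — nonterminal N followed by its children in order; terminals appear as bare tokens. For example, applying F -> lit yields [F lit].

[E [T [T [F ( [E [T [F id]]] )]] % [F ! [F ( [E [T [F id]]] )]]] :: [E [T [F lit]] :: [E [T [F id]] :: [E [T [F id]]]]]]

E
T :: E
T % F :: E
F % F :: E
( E ) % F :: E
( T ) % F :: E
( F ) % F :: E
( id ) % F :: E
( id ) % ! F :: E
( id ) % ! ( E ) :: E
( id ) % ! ( T ) :: E
( id ) % ! ( F ) :: E
( id ) % ! ( id ) :: E
( id ) % ! ( id ) :: T :: E
( id ) % ! ( id ) :: F :: E
( id ) % ! ( id ) :: lit :: E
( id ) % ! ( id ) :: lit :: T :: E
( id ) % ! ( id ) :: lit :: F :: E
( id ) % ! ( id ) :: lit :: id :: E
( id ) % ! ( id ) :: lit :: id :: T
( id ) % ! ( id ) :: lit :: id :: F
( id ) % ! ( id ) :: lit :: id :: id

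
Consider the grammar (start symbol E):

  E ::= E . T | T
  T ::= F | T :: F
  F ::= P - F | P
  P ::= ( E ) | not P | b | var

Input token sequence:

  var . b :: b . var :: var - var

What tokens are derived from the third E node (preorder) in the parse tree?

var

[E [E [E [T [F [P var]]]] . [T [T [F [P b]]] :: [F [P b]]]] . [T [T [F [P var]]] :: [F [P var] - [F [P var]]]]]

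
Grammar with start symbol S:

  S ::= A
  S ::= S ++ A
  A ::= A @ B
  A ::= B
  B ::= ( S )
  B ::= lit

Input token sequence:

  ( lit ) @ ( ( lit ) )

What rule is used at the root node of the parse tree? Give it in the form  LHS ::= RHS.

S ::= A

[S [A [A [B ( [S [A [B lit]]] )]] @ [B ( [S [A [B ( [S [A [B lit]]] )]]] )]]]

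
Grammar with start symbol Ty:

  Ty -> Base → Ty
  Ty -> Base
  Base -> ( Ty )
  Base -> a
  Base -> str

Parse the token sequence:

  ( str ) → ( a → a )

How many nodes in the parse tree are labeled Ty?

[Ty [Base ( [Ty [Base str]] )] → [Ty [Base ( [Ty [Base a] → [Ty [Base a]]] )]]]

5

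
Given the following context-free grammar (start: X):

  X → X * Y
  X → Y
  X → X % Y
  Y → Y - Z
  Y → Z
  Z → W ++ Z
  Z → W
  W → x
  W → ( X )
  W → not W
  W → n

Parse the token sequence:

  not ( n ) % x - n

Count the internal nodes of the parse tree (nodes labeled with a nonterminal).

16

[X [X [Y [Z [W not [W ( [X [Y [Z [W n]]]] )]]]]] % [Y [Y [Z [W x]]] - [Z [W n]]]]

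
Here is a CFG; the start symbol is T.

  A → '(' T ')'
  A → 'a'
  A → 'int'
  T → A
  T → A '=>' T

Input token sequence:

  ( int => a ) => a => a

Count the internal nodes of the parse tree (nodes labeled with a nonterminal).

[T [A ( [T [A int] => [T [A a]]] )] => [T [A a] => [T [A a]]]]

10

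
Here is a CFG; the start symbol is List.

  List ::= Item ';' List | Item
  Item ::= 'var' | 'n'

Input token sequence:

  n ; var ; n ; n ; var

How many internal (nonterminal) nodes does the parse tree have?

10

[List [Item n] ; [List [Item var] ; [List [Item n] ; [List [Item n] ; [List [Item var]]]]]]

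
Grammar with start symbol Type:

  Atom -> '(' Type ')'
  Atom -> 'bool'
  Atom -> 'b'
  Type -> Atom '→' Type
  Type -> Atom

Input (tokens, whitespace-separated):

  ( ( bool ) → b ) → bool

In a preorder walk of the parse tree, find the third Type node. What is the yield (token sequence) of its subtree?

bool

[Type [Atom ( [Type [Atom ( [Type [Atom bool]] )] → [Type [Atom b]]] )] → [Type [Atom bool]]]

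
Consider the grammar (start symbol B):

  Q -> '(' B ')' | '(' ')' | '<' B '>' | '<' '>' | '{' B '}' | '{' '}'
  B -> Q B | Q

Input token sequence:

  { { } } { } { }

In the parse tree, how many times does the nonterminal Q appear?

[B [Q { [B [Q { }]] }] [B [Q { }] [B [Q { }]]]]

4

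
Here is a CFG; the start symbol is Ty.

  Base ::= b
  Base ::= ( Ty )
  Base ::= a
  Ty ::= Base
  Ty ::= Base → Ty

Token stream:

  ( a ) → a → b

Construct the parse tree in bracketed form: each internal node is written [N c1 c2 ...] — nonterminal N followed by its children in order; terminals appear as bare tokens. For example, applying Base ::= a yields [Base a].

[Ty [Base ( [Ty [Base a]] )] → [Ty [Base a] → [Ty [Base b]]]]

Ty
Base → Ty
( Ty ) → Ty
( Base ) → Ty
( a ) → Ty
( a ) → Base → Ty
( a ) → a → Ty
( a ) → a → Base
( a ) → a → b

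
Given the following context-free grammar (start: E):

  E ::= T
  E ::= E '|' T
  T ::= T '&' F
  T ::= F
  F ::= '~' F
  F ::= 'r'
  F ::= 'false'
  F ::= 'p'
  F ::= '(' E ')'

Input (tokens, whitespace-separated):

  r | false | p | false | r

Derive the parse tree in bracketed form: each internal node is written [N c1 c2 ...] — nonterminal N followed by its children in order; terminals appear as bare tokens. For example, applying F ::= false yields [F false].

E
E | T
E | T | T
E | T | T | T
E | T | T | T | T
T | T | T | T | T
F | T | T | T | T
r | T | T | T | T
r | F | T | T | T
r | false | T | T | T
r | false | F | T | T
r | false | p | T | T
r | false | p | F | T
r | false | p | false | T
r | false | p | false | F
r | false | p | false | r

[E [E [E [E [E [T [F r]]] | [T [F false]]] | [T [F p]]] | [T [F false]]] | [T [F r]]]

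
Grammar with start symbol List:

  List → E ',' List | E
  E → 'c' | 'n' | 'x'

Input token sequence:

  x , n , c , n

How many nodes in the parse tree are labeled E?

[List [E x] , [List [E n] , [List [E c] , [List [E n]]]]]

4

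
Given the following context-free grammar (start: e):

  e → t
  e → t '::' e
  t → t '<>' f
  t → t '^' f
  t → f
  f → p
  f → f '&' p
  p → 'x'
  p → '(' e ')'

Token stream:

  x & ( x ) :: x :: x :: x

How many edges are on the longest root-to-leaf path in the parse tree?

8

[e [t [f [f [p x]] & [p ( [e [t [f [p x]]]] )]]] :: [e [t [f [p x]]] :: [e [t [f [p x]]] :: [e [t [f [p x]]]]]]]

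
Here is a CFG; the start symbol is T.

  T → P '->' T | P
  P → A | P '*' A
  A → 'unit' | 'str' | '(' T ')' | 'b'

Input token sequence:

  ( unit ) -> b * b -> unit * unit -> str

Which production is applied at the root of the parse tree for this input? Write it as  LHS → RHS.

[T [P [A ( [T [P [A unit]]] )]] -> [T [P [P [A b]] * [A b]] -> [T [P [P [A unit]] * [A unit]] -> [T [P [A str]]]]]]

T → P '->' T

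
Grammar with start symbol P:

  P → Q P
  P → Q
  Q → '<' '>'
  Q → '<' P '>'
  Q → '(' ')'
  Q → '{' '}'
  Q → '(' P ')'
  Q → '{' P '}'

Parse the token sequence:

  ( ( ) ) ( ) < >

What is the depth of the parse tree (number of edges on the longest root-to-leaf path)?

[P [Q ( [P [Q ( )]] )] [P [Q ( )] [P [Q < >]]]]

4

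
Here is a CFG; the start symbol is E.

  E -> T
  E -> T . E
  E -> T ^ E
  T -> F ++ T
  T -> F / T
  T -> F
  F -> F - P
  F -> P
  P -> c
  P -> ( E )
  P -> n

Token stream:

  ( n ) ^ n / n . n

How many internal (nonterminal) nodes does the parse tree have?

[E [T [F [P ( [E [T [F [P n]]]] )]]] ^ [E [T [F [P n]] / [T [F [P n]]]] . [E [T [F [P n]]]]]]

19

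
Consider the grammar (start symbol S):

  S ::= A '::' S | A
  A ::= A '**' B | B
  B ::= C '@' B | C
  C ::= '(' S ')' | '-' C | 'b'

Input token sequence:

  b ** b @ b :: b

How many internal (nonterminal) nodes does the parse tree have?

13

[S [A [A [B [C b]]] ** [B [C b] @ [B [C b]]]] :: [S [A [B [C b]]]]]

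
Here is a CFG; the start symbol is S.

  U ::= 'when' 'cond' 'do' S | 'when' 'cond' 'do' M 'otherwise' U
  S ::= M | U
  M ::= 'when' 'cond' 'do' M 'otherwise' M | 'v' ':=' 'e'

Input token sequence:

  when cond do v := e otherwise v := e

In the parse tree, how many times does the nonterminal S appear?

[S [M when cond do [M v := e] otherwise [M v := e]]]

1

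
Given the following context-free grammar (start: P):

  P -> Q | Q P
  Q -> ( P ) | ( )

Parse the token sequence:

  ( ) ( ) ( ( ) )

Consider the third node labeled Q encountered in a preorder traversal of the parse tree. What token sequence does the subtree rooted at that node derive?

( ( ) )

[P [Q ( )] [P [Q ( )] [P [Q ( [P [Q ( )]] )]]]]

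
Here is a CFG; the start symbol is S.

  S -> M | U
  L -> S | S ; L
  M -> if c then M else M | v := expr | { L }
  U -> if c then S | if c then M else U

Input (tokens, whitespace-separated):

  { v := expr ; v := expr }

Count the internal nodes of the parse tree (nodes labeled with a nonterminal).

8

[S [M { [L [S [M v := expr]] ; [L [S [M v := expr]]]] }]]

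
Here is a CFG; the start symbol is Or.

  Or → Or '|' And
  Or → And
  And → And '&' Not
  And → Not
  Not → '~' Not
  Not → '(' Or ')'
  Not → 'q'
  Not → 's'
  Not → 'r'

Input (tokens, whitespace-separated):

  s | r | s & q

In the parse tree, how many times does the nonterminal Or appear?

3

[Or [Or [Or [And [Not s]]] | [And [Not r]]] | [And [And [Not s]] & [Not q]]]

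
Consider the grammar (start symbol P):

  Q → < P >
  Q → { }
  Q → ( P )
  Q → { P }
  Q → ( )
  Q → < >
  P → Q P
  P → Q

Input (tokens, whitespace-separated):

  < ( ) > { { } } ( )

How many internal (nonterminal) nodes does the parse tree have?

10

[P [Q < [P [Q ( )]] >] [P [Q { [P [Q { }]] }] [P [Q ( )]]]]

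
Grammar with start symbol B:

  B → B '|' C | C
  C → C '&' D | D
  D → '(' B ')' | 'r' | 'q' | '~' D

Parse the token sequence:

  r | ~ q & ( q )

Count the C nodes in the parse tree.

4

[B [B [C [D r]]] | [C [C [D ~ [D q]]] & [D ( [B [C [D q]]] )]]]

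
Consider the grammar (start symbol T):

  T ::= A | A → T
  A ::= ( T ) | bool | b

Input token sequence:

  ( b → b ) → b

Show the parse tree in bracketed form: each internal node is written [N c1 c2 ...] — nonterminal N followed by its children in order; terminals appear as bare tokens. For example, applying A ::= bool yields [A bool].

T
A → T
( T ) → T
( A → T ) → T
( b → T ) → T
( b → A ) → T
( b → b ) → T
( b → b ) → A
( b → b ) → b

[T [A ( [T [A b] → [T [A b]]] )] → [T [A b]]]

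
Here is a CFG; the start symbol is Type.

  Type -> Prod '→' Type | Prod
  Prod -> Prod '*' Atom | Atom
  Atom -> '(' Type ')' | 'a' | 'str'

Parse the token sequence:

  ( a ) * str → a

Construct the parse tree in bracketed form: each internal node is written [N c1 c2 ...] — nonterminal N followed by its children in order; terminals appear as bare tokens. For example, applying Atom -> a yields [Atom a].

Type
Prod → Type
Prod * Atom → Type
Atom * Atom → Type
( Type ) * Atom → Type
( Prod ) * Atom → Type
( Atom ) * Atom → Type
( a ) * Atom → Type
( a ) * str → Type
( a ) * str → Prod
( a ) * str → Atom
( a ) * str → a

[Type [Prod [Prod [Atom ( [Type [Prod [Atom a]]] )]] * [Atom str]] → [Type [Prod [Atom a]]]]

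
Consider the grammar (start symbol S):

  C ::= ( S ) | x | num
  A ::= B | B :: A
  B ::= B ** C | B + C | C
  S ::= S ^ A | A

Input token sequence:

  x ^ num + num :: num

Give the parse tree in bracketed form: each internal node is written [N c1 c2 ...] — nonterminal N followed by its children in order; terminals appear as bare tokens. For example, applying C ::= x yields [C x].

S
S ^ A
A ^ A
B ^ A
C ^ A
x ^ A
x ^ B :: A
x ^ B + C :: A
x ^ C + C :: A
x ^ num + C :: A
x ^ num + num :: A
x ^ num + num :: B
x ^ num + num :: C
x ^ num + num :: num

[S [S [A [B [C x]]]] ^ [A [B [B [C num]] + [C num]] :: [A [B [C num]]]]]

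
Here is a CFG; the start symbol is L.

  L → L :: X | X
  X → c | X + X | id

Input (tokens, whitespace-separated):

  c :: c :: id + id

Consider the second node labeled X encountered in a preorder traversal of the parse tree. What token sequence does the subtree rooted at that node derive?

c

[L [L [L [X c]] :: [X c]] :: [X [X id] + [X id]]]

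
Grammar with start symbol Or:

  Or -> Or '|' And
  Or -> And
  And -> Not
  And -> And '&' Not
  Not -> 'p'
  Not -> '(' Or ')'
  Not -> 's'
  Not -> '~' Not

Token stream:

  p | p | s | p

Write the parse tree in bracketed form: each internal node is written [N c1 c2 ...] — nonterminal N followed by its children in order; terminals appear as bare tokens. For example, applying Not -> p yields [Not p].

Or
Or | And
Or | And | And
Or | And | And | And
And | And | And | And
Not | And | And | And
p | And | And | And
p | Not | And | And
p | p | And | And
p | p | Not | And
p | p | s | And
p | p | s | Not
p | p | s | p

[Or [Or [Or [Or [And [Not p]]] | [And [Not p]]] | [And [Not s]]] | [And [Not p]]]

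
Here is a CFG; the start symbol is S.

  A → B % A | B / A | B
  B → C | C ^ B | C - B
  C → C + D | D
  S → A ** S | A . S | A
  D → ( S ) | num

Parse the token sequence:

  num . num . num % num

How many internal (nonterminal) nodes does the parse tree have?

[S [A [B [C [D num]]]] . [S [A [B [C [D num]]]] . [S [A [B [C [D num]]] % [A [B [C [D num]]]]]]]]

19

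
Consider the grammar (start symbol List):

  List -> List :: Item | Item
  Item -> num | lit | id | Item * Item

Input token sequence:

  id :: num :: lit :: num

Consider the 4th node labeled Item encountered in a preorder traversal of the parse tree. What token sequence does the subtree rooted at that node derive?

[List [List [List [List [Item id]] :: [Item num]] :: [Item lit]] :: [Item num]]

num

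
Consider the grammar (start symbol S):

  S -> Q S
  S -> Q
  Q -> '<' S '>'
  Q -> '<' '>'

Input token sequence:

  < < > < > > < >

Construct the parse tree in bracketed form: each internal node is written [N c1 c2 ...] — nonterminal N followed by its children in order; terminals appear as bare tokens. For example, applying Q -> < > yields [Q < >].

S
Q S
< S > S
< Q S > S
< < > S > S
< < > Q > S
< < > < > > S
< < > < > > Q
< < > < > > < >

[S [Q < [S [Q < >] [S [Q < >]]] >] [S [Q < >]]]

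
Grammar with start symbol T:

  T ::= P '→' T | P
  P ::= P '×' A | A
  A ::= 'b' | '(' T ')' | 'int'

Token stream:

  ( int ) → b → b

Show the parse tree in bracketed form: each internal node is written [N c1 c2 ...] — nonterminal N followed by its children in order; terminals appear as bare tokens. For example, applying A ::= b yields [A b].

[T [P [A ( [T [P [A int]]] )]] → [T [P [A b]] → [T [P [A b]]]]]

T
P → T
A → T
( T ) → T
( P ) → T
( A ) → T
( int ) → T
( int ) → P → T
( int ) → A → T
( int ) → b → T
( int ) → b → P
( int ) → b → A
( int ) → b → b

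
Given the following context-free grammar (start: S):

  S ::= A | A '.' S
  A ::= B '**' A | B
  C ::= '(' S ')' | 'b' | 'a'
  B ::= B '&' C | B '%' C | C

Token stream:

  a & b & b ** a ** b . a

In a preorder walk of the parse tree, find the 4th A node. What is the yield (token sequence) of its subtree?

[S [A [B [B [B [C a]] & [C b]] & [C b]] ** [A [B [C a]] ** [A [B [C b]]]]] . [S [A [B [C a]]]]]

a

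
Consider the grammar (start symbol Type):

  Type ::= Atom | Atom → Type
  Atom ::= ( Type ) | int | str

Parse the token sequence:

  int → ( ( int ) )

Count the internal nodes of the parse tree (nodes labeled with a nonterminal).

[Type [Atom int] → [Type [Atom ( [Type [Atom ( [Type [Atom int]] )]] )]]]

8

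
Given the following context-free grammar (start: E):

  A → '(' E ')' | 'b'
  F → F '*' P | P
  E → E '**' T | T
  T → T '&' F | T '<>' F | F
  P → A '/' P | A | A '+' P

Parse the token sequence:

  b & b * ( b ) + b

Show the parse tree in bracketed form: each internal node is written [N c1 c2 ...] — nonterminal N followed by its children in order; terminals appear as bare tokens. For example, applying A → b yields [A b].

[E [T [T [F [P [A b]]]] & [F [F [P [A b]]] * [P [A ( [E [T [F [P [A b]]]]] )] + [P [A b]]]]]]

E
T
T & F
F & F
P & F
A & F
b & F
b & F * P
b & P * P
b & A * P
b & b * P
b & b * A + P
b & b * ( E ) + P
b & b * ( T ) + P
b & b * ( F ) + P
b & b * ( P ) + P
b & b * ( A ) + P
b & b * ( b ) + P
b & b * ( b ) + A
b & b * ( b ) + b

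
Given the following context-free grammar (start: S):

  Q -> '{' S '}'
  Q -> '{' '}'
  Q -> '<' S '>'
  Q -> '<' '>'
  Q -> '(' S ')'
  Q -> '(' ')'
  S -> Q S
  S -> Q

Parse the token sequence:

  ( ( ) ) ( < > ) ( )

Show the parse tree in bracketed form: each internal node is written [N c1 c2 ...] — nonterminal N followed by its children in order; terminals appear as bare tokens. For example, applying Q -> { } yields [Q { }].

S
Q S
( S ) S
( Q ) S
( ( ) ) S
( ( ) ) Q S
( ( ) ) ( S ) S
( ( ) ) ( Q ) S
( ( ) ) ( < > ) S
( ( ) ) ( < > ) Q
( ( ) ) ( < > ) ( )

[S [Q ( [S [Q ( )]] )] [S [Q ( [S [Q < >]] )] [S [Q ( )]]]]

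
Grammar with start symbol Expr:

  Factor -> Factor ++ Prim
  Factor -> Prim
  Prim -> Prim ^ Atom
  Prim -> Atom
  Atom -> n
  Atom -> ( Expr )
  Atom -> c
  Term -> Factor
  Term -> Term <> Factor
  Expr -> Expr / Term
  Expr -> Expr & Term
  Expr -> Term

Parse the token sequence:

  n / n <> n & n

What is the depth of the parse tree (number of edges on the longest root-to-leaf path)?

7

[Expr [Expr [Expr [Term [Factor [Prim [Atom n]]]]] / [Term [Term [Factor [Prim [Atom n]]]] <> [Factor [Prim [Atom n]]]]] & [Term [Factor [Prim [Atom n]]]]]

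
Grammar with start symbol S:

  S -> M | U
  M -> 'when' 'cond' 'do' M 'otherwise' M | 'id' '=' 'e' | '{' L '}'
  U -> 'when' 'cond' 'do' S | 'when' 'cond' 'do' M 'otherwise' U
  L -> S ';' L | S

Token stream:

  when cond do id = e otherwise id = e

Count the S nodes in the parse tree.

[S [M when cond do [M id = e] otherwise [M id = e]]]

1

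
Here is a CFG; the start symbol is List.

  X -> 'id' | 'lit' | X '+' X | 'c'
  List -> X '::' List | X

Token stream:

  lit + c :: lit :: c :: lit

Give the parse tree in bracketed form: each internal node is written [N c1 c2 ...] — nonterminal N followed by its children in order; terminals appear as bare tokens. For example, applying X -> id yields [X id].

List
X :: List
X + X :: List
lit + X :: List
lit + c :: List
lit + c :: X :: List
lit + c :: lit :: List
lit + c :: lit :: X :: List
lit + c :: lit :: c :: List
lit + c :: lit :: c :: X
lit + c :: lit :: c :: lit

[List [X [X lit] + [X c]] :: [List [X lit] :: [List [X c] :: [List [X lit]]]]]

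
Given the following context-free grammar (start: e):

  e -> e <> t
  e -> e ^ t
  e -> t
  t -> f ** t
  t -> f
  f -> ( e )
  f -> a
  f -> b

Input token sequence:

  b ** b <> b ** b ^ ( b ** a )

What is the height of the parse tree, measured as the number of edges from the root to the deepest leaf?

7

[e [e [e [t [f b] ** [t [f b]]]] <> [t [f b] ** [t [f b]]]] ^ [t [f ( [e [t [f b] ** [t [f a]]]] )]]]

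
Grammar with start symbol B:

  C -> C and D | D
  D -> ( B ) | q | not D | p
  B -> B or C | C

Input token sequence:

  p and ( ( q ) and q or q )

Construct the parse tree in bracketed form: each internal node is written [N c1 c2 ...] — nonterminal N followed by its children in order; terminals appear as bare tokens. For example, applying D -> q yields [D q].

[B [C [C [D p]] and [D ( [B [B [C [C [D ( [B [C [D q]]] )]] and [D q]]] or [C [D q]]] )]]]

B
C
C and D
D and D
p and D
p and ( B )
p and ( B or C )
p and ( C or C )
p and ( C and D or C )
p and ( D and D or C )
p and ( ( B ) and D or C )
p and ( ( C ) and D or C )
p and ( ( D ) and D or C )
p and ( ( q ) and D or C )
p and ( ( q ) and q or C )
p and ( ( q ) and q or D )
p and ( ( q ) and q or q )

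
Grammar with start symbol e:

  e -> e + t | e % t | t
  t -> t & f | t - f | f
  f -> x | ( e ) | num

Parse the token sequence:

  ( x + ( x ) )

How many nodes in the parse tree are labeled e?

4

[e [t [f ( [e [e [t [f x]]] + [t [f ( [e [t [f x]]] )]]] )]]]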